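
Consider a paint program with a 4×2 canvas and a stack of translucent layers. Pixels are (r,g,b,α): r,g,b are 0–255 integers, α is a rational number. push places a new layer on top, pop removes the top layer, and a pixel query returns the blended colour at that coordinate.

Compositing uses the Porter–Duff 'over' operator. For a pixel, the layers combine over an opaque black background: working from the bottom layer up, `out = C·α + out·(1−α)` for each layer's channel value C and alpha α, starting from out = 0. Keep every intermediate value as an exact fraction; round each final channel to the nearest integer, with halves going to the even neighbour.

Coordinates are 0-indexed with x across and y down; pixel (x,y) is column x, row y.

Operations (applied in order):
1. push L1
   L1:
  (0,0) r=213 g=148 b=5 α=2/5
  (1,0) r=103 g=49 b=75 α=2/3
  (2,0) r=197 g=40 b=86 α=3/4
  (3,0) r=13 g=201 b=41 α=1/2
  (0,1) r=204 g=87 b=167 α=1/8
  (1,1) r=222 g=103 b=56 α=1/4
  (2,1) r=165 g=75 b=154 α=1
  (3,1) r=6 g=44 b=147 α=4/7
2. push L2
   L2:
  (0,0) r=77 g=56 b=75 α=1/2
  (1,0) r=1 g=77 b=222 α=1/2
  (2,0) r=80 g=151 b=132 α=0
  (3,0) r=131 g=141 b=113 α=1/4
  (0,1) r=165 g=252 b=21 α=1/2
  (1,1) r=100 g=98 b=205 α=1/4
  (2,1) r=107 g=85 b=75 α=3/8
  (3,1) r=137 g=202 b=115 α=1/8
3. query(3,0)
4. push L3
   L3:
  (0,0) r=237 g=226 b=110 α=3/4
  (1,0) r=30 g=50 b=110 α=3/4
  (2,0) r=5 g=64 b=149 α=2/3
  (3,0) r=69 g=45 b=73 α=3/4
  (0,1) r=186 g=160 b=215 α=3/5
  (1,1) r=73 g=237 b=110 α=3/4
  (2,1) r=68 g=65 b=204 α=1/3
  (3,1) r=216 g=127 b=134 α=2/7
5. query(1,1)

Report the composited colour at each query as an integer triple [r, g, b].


query (3,0) [L1,L2] — begin 0,0,0
after L1 α=1/2: [13/2, 201/2, 41/2]
after L2 α=1/4: [301/8, 885/8, 349/8]
→ [38, 111, 44]

(1,1) stack=L1,L2,L3; from [0,0,0]:
+L1 (α=1/4) → [111/2, 103/4, 14]
+L2 (α=1/4) → [533/8, 701/16, 247/4]
+L3 (α=3/4) → [2285/32, 12077/64, 1567/16]
→ [71, 189, 98]


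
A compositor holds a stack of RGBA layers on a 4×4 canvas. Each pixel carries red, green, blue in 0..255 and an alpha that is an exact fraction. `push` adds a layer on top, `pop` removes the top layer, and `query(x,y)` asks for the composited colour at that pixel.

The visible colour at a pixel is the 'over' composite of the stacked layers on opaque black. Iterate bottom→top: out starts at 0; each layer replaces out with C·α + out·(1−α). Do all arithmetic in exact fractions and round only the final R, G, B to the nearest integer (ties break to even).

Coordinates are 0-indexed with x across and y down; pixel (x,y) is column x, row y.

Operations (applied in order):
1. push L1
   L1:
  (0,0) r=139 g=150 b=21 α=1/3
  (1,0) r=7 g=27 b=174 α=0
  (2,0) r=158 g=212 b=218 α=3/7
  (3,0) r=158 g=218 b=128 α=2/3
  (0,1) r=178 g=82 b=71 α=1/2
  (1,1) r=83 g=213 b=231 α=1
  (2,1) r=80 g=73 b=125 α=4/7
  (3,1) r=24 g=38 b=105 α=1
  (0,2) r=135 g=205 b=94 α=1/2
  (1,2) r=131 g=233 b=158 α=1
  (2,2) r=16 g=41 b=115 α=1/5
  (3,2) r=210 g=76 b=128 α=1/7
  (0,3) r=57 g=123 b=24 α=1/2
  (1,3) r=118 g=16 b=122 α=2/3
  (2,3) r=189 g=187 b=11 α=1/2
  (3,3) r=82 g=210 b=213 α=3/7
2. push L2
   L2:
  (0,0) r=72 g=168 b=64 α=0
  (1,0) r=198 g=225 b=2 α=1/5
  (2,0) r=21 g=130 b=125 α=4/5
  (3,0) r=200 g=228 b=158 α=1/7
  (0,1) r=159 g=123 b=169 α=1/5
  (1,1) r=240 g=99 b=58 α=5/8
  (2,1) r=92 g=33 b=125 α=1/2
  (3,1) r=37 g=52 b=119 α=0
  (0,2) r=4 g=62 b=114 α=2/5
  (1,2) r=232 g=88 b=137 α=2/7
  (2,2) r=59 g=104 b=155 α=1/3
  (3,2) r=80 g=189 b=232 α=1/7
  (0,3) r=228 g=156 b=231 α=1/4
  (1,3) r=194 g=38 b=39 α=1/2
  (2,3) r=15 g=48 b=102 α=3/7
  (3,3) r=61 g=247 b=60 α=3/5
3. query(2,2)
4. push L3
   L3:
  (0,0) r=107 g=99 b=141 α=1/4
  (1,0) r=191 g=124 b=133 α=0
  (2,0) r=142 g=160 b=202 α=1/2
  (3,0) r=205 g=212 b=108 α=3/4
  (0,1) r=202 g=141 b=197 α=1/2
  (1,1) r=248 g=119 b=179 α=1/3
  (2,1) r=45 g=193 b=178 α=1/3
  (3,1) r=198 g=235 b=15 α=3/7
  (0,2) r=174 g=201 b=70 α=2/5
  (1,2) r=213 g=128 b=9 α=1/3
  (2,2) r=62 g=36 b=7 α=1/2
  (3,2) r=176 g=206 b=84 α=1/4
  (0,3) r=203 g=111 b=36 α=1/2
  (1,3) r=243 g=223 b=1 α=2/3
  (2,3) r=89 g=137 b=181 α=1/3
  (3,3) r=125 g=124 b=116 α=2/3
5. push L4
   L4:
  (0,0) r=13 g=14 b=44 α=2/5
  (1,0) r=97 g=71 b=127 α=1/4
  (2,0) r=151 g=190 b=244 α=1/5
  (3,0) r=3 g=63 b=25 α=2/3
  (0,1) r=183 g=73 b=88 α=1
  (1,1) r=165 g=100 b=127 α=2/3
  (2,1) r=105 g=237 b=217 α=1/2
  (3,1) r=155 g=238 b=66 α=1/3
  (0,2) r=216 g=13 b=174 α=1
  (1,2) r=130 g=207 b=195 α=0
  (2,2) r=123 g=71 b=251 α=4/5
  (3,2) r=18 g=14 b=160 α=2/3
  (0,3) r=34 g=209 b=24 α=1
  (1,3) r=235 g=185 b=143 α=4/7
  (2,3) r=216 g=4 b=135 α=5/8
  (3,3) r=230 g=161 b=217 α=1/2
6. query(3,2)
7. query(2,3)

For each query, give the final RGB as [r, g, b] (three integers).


(2,2) stack=L1,L2; from [0,0,0]:
L1 α=1/5: [16/5, 41/5, 23]
L2 α=1/3: [109/5, 602/15, 67]
= [22, 40, 67]

(3,2) stack=L1,L2,L3,L4; from [0,0,0]:
after L1 α=1/7: [30, 76/7, 128/7]
after L2 α=1/7: [260/7, 1779/49, 2392/49]
after L3 α=1/4: [503/7, 15431/196, 2823/49]
after L4 α=2/3: [755/21, 6973/196, 18503/147]
rounded: [36, 36, 126]

at x=2,y=3 over L1,L2,L3,L4:
after L1 α=1/2: [189/2, 187/2, 11/2]
after L2 α=3/7: [423/7, 74, 328/7]
after L3 α=1/3: [1469/21, 95, 641/7]
after L4 α=5/8: [9029/56, 305/8, 831/7]
= [161, 38, 119]


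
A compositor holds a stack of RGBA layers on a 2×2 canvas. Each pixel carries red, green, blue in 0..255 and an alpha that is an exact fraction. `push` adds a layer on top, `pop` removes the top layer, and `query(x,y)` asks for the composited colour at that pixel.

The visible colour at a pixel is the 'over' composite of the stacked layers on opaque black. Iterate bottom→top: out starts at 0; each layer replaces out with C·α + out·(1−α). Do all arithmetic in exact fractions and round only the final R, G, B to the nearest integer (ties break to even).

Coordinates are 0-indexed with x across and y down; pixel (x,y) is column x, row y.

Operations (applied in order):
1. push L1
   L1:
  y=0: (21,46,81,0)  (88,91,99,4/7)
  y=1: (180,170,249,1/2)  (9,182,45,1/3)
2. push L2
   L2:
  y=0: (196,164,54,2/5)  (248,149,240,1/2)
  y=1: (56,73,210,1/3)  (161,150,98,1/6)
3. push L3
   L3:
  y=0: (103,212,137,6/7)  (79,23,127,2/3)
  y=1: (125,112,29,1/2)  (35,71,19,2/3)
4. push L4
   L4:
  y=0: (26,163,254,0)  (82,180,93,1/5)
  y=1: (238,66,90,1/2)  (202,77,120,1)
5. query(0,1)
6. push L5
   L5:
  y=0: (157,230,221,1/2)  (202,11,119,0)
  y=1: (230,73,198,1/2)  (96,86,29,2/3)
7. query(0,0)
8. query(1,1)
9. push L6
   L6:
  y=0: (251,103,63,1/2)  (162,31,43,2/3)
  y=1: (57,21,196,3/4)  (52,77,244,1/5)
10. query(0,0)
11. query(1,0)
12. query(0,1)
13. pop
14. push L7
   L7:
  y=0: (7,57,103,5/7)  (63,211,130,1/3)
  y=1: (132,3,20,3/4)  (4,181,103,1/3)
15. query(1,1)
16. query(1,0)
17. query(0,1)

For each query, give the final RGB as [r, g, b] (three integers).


query (0,1) [L1,L2,L3,L4] — begin 0,0,0
L1 α=1/2: [90, 85, 249/2]
L2 α=1/3: [236/3, 81, 153]
L3 α=1/2: [611/6, 193/2, 91]
L4 α=1/2: [2039/12, 325/4, 181/2]
→ [170, 81, 90]

query (0,0) [L1,L2,L3,L4,L5] — begin 0,0,0
L1 α=0: [0, 0, 0]
L2 α=2/5: [392/5, 328/5, 108/5]
L3 α=6/7: [3482/35, 6688/35, 4218/35]
L4 α=0: [3482/35, 6688/35, 4218/35]
L5 α=1/2: [8977/70, 7369/35, 11953/70]
= [128, 211, 171]

at x=1,y=1 over L1,L2,L3,L4,L5:
+L1 (α=1/3) → [3, 182/3, 15]
+L2 (α=1/6) → [88/3, 680/9, 173/6]
+L3 (α=2/3) → [298/9, 1958/27, 401/18]
+L4 (α=1) → [202, 77, 120]
+L5 (α=2/3) → [394/3, 83, 178/3]
= [131, 83, 59]

query (0,0) [L1,L2,L3,L4,L5,L6] — begin 0,0,0
after L1 α=0: [0, 0, 0]
after L2 α=2/5: [392/5, 328/5, 108/5]
after L3 α=6/7: [3482/35, 6688/35, 4218/35]
after L4 α=0: [3482/35, 6688/35, 4218/35]
after L5 α=1/2: [8977/70, 7369/35, 11953/70]
after L6 α=1/2: [26547/140, 5487/35, 16363/140]
= [190, 157, 117]

at x=1,y=0 over L1,L2,L3,L4,L5,L6:
+L1 (α=4/7) → [352/7, 52, 396/7]
+L2 (α=1/2) → [1044/7, 201/2, 1038/7]
+L3 (α=2/3) → [2150/21, 293/6, 2816/21]
+L4 (α=1/5) → [10322/105, 1126/15, 13217/105]
+L5 (α=0) → [10322/105, 1126/15, 13217/105]
+L6 (α=2/3) → [44342/315, 2056/45, 22247/315]
rounded: [141, 46, 71]

at x=0,y=1 over L1,L2,L3,L4,L5,L6:
L1 α=1/2: [90, 85, 249/2]
L2 α=1/3: [236/3, 81, 153]
L3 α=1/2: [611/6, 193/2, 91]
L4 α=1/2: [2039/12, 325/4, 181/2]
L5 α=1/2: [4799/24, 617/8, 577/4]
L6 α=3/4: [8903/96, 1121/32, 2929/16]
rounded: [93, 35, 183]

(1,1) stack=L1,L2,L3,L4,L5,L7; from [0,0,0]:
+L1 (α=1/3) → [3, 182/3, 15]
+L2 (α=1/6) → [88/3, 680/9, 173/6]
+L3 (α=2/3) → [298/9, 1958/27, 401/18]
+L4 (α=1) → [202, 77, 120]
+L5 (α=2/3) → [394/3, 83, 178/3]
+L7 (α=1/3) → [800/9, 347/3, 665/9]
rounded: [89, 116, 74]

query (1,0) [L1,L2,L3,L4,L5,L7] — begin 0,0,0
+L1 (α=4/7) → [352/7, 52, 396/7]
+L2 (α=1/2) → [1044/7, 201/2, 1038/7]
+L3 (α=2/3) → [2150/21, 293/6, 2816/21]
+L4 (α=1/5) → [10322/105, 1126/15, 13217/105]
+L5 (α=0) → [10322/105, 1126/15, 13217/105]
+L7 (α=1/3) → [27259/315, 5417/45, 40084/315]
rounded: [87, 120, 127]

at x=0,y=1 over L1,L2,L3,L4,L5,L7:
after L1 α=1/2: [90, 85, 249/2]
after L2 α=1/3: [236/3, 81, 153]
after L3 α=1/2: [611/6, 193/2, 91]
after L4 α=1/2: [2039/12, 325/4, 181/2]
after L5 α=1/2: [4799/24, 617/8, 577/4]
after L7 α=3/4: [14303/96, 689/32, 817/16]
= [149, 22, 51]


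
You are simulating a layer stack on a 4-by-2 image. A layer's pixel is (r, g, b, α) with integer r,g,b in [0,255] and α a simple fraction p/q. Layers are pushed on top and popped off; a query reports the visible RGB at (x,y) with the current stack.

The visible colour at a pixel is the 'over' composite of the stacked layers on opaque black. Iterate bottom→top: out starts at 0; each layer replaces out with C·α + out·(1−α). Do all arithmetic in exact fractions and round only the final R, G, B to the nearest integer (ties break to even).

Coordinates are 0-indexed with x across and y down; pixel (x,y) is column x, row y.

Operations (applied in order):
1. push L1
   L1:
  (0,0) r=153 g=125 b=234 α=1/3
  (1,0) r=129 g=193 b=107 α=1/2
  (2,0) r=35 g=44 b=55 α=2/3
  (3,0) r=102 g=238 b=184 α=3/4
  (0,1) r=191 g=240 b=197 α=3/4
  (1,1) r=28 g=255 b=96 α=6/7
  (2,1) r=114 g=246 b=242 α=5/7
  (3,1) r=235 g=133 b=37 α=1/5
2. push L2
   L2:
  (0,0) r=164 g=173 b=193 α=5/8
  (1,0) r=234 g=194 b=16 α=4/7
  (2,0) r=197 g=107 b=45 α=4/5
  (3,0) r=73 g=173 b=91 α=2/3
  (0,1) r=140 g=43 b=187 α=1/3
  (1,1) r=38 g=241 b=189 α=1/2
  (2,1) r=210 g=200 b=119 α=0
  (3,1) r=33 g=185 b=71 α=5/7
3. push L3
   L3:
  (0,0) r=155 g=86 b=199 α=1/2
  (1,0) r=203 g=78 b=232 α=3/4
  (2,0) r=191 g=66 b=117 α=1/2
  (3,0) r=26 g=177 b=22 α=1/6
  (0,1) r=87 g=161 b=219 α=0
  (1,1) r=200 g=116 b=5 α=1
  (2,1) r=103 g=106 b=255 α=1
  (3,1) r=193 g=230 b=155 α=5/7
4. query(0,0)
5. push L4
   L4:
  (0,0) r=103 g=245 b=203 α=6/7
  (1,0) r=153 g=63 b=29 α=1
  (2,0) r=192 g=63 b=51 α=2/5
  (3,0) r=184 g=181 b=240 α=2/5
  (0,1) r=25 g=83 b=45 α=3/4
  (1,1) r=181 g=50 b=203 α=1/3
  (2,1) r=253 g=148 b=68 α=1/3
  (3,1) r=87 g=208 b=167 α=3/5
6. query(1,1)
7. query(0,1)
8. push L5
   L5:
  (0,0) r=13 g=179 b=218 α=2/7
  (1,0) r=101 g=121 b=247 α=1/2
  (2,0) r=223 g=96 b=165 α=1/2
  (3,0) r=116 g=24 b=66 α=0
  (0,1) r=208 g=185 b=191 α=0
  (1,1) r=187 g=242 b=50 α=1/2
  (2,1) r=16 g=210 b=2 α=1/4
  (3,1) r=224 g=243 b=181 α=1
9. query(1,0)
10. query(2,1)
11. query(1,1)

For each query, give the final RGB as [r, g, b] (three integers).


query (0,0) [L1,L2,L3] — begin 0,0,0
after L1 α=1/3: [51, 125/3, 78]
after L2 α=5/8: [973/8, 495/4, 1199/8]
after L3 α=1/2: [2213/16, 839/8, 2791/16]
→ [138, 105, 174]

query (1,1) [L1,L2,L3,L4] — begin 0,0,0
after L1 α=6/7: [24, 1530/7, 576/7]
after L2 α=1/2: [31, 3217/14, 1899/14]
after L3 α=1: [200, 116, 5]
after L4 α=1/3: [581/3, 94, 71]
rounded: [194, 94, 71]

query (0,1) [L1,L2,L3,L4] — begin 0,0,0
+L1 (α=3/4) → [573/4, 180, 591/4]
+L2 (α=1/3) → [853/6, 403/3, 965/6]
+L3 (α=0) → [853/6, 403/3, 965/6]
+L4 (α=3/4) → [1303/24, 575/6, 1775/24]
= [54, 96, 74]

query (1,0) [L1,L2,L3,L4,L5] — begin 0,0,0
L1 α=1/2: [129/2, 193/2, 107/2]
L2 α=4/7: [2259/14, 2131/14, 449/14]
L3 α=3/4: [10785/56, 5407/56, 10193/56]
L4 α=1: [153, 63, 29]
L5 α=1/2: [127, 92, 138]
→ [127, 92, 138]

at x=2,y=1 over L1,L2,L3,L4,L5:
after L1 α=5/7: [570/7, 1230/7, 1210/7]
after L2 α=0: [570/7, 1230/7, 1210/7]
after L3 α=1: [103, 106, 255]
after L4 α=1/3: [153, 120, 578/3]
after L5 α=1/4: [475/4, 285/2, 145]
rounded: [119, 142, 145]

(1,1) stack=L1,L2,L3,L4,L5; from [0,0,0]:
+L1 (α=6/7) → [24, 1530/7, 576/7]
+L2 (α=1/2) → [31, 3217/14, 1899/14]
+L3 (α=1) → [200, 116, 5]
+L4 (α=1/3) → [581/3, 94, 71]
+L5 (α=1/2) → [571/3, 168, 121/2]
= [190, 168, 60]


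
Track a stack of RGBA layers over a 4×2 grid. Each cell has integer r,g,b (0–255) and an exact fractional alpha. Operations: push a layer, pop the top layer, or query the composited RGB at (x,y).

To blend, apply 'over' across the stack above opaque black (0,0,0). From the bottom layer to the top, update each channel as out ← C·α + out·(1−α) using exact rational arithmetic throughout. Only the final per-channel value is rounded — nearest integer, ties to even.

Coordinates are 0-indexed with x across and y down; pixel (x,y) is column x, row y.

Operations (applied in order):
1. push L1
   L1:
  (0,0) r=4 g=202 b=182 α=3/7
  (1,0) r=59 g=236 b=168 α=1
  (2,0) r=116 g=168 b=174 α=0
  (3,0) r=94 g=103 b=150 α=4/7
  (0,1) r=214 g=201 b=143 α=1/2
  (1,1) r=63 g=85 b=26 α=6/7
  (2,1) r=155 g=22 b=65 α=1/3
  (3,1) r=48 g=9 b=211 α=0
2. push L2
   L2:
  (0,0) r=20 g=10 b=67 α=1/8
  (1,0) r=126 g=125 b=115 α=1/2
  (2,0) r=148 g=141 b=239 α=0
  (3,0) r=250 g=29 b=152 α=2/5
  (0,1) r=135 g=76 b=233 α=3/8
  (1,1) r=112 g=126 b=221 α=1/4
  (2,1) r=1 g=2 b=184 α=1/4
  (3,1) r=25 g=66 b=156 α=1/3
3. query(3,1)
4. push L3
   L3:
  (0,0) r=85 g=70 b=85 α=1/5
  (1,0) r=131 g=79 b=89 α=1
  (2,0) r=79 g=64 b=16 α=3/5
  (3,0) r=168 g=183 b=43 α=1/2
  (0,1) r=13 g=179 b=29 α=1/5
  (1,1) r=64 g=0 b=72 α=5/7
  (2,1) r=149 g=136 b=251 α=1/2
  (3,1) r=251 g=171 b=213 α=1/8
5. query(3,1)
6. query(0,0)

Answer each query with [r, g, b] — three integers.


(3,1) stack=L1,L2; from [0,0,0]:
L1 α=0: [0, 0, 0]
L2 α=1/3: [25/3, 22, 52]
= [8, 22, 52]

at x=3,y=1 over L1,L2,L3:
after L1 α=0: [0, 0, 0]
after L2 α=1/3: [25/3, 22, 52]
after L3 α=1/8: [116/3, 325/8, 577/8]
→ [39, 41, 72]

query (0,0) [L1,L2,L3] — begin 0,0,0
L1 α=3/7: [12/7, 606/7, 78]
L2 α=1/8: [4, 77, 613/8]
L3 α=1/5: [101/5, 378/5, 783/10]
→ [20, 76, 78]


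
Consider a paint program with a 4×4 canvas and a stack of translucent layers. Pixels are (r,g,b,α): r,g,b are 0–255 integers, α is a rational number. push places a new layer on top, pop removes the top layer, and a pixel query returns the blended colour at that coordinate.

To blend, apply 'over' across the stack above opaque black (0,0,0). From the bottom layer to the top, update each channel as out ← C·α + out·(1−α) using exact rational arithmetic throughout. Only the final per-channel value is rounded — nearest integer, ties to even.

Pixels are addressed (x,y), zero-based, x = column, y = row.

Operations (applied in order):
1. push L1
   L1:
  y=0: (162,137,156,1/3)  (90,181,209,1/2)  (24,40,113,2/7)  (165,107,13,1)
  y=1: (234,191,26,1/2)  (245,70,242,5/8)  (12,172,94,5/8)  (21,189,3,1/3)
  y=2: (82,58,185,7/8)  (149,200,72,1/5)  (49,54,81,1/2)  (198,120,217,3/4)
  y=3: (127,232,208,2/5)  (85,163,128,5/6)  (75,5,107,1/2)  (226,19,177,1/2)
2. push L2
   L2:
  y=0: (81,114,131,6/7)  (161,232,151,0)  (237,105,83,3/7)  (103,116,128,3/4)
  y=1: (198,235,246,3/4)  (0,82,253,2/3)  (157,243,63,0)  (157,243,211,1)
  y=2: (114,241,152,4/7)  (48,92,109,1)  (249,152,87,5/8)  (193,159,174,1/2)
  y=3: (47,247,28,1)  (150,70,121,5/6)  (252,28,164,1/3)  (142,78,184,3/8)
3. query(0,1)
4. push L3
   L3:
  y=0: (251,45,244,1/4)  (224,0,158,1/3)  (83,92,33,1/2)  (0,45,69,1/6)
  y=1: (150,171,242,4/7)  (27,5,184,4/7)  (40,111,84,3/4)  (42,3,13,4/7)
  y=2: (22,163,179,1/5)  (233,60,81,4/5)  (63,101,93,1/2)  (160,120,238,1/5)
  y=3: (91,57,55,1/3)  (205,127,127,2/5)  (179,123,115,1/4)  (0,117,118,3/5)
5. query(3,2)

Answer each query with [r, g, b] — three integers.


query (0,1) [L1,L2] — begin 0,0,0
L1 α=1/2: [117, 191/2, 13]
L2 α=3/4: [711/4, 1601/8, 751/4]
= [178, 200, 188]

(3,2) stack=L1,L2,L3; from [0,0,0]:
after L1 α=3/4: [297/2, 90, 651/4]
after L2 α=1/2: [683/4, 249/2, 1347/8]
after L3 α=1/5: [843/5, 618/5, 1823/10]
→ [169, 124, 182]


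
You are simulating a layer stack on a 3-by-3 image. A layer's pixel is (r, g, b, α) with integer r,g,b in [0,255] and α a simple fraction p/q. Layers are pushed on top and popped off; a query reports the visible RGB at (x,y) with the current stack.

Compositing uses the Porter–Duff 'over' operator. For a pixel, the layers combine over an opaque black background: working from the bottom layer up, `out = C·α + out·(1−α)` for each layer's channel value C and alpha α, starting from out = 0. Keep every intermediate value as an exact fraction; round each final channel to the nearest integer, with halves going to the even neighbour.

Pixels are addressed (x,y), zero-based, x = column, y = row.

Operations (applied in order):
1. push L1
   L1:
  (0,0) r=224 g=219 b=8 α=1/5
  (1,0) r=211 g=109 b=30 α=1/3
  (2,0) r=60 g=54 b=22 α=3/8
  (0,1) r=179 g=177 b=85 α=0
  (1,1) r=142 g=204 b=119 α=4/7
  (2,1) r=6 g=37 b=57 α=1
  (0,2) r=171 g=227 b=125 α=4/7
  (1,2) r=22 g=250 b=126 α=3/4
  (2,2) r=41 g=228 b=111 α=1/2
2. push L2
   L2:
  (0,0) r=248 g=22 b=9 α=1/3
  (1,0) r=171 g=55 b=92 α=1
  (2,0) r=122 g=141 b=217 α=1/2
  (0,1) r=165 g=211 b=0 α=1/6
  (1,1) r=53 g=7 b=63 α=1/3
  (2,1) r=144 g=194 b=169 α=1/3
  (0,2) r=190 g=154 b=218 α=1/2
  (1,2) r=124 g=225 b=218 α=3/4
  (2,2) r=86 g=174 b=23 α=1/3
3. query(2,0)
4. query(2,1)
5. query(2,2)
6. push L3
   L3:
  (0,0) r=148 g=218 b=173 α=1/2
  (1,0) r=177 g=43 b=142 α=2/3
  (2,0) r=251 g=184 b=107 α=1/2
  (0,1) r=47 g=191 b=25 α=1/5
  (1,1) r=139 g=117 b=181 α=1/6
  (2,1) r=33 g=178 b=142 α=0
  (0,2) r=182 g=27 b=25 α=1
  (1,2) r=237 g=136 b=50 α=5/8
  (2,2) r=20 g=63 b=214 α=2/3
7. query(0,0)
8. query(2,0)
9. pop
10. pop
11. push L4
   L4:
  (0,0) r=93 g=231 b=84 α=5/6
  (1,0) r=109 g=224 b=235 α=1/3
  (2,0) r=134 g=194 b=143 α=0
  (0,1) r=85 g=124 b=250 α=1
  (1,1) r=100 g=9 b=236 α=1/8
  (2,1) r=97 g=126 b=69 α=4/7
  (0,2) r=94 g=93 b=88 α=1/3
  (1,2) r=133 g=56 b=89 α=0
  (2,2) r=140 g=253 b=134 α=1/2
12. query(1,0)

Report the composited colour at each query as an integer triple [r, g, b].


(2,0) stack=L1,L2; from [0,0,0]:
+L1 (α=3/8) → [45/2, 81/4, 33/4]
+L2 (α=1/2) → [289/4, 645/8, 901/8]
= [72, 81, 113]

(2,1) stack=L1,L2; from [0,0,0]:
+L1 (α=1) → [6, 37, 57]
+L2 (α=1/3) → [52, 268/3, 283/3]
= [52, 89, 94]

query (2,2) [L1,L2] — begin 0,0,0
+L1 (α=1/2) → [41/2, 114, 111/2]
+L2 (α=1/3) → [127/3, 134, 134/3]
rounded: [42, 134, 45]

query (0,0) [L1,L2,L3] — begin 0,0,0
L1 α=1/5: [224/5, 219/5, 8/5]
L2 α=1/3: [1688/15, 548/15, 61/15]
L3 α=1/2: [1954/15, 1909/15, 1328/15]
rounded: [130, 127, 89]

(2,0) stack=L1,L2,L3; from [0,0,0]:
L1 α=3/8: [45/2, 81/4, 33/4]
L2 α=1/2: [289/4, 645/8, 901/8]
L3 α=1/2: [1293/8, 2117/16, 1757/16]
→ [162, 132, 110]

at x=1,y=0 over L1,L4:
after L1 α=1/3: [211/3, 109/3, 10]
after L4 α=1/3: [749/9, 890/9, 85]
rounded: [83, 99, 85]


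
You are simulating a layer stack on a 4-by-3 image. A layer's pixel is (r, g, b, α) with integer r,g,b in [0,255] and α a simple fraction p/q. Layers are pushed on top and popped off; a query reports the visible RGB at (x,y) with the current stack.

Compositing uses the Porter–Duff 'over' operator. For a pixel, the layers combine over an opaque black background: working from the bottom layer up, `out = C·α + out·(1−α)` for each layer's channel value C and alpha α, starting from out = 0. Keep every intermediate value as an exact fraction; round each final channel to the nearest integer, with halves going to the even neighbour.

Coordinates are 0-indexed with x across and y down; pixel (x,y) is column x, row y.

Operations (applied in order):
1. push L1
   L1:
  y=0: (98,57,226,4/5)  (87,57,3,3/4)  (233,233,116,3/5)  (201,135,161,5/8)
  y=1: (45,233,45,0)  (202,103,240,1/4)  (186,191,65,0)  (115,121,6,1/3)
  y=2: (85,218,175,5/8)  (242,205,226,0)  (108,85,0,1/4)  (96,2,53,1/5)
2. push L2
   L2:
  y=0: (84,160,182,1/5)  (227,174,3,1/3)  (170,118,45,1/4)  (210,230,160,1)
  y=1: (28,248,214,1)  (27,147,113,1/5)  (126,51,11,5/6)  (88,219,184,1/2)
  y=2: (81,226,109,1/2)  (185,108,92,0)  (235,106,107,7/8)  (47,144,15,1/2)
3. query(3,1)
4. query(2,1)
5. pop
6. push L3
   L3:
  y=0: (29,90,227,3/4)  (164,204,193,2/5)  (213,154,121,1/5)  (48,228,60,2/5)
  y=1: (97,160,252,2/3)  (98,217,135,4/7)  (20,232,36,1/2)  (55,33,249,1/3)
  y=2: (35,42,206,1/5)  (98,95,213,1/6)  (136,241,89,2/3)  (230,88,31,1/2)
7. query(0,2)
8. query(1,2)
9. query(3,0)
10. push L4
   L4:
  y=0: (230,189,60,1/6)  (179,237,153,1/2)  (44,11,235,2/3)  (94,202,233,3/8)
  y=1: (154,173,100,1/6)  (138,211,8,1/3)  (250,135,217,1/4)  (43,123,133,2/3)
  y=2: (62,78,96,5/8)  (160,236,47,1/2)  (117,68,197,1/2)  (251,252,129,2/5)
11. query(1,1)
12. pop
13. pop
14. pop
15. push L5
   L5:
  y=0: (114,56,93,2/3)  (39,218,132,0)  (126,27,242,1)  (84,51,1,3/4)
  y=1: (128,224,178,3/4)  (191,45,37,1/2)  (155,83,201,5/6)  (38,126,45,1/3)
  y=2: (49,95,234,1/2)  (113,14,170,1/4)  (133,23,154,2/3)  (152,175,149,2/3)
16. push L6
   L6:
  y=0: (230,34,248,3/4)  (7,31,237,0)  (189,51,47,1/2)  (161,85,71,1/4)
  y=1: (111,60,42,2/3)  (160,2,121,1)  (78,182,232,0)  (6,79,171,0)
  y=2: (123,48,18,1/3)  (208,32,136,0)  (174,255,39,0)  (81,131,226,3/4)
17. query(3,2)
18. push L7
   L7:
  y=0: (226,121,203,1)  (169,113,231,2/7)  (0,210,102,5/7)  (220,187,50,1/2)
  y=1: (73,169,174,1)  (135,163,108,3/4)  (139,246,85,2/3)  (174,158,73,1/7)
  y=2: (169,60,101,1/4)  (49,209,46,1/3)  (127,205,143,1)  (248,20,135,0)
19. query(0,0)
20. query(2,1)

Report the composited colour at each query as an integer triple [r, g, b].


query (3,1) [L1,L2] — begin 0,0,0
+L1 (α=1/3) → [115/3, 121/3, 2]
+L2 (α=1/2) → [379/6, 389/3, 93]
= [63, 130, 93]

(2,1) stack=L1,L2; from [0,0,0]:
+L1 (α=0) → [0, 0, 0]
+L2 (α=5/6) → [105, 85/2, 55/6]
rounded: [105, 42, 9]

(0,2) stack=L1,L3; from [0,0,0]:
after L1 α=5/8: [425/8, 545/4, 875/8]
after L3 α=1/5: [99/2, 587/5, 1287/10]
→ [50, 117, 129]

query (1,2) [L1,L3] — begin 0,0,0
+L1 (α=0) → [0, 0, 0]
+L3 (α=1/6) → [49/3, 95/6, 71/2]
= [16, 16, 36]

(3,0) stack=L1,L3; from [0,0,0]:
L1 α=5/8: [1005/8, 675/8, 805/8]
L3 α=2/5: [3783/40, 5673/40, 675/8]
= [95, 142, 84]

query (1,1) [L1,L3,L4] — begin 0,0,0
+L1 (α=1/4) → [101/2, 103/4, 60]
+L3 (α=4/7) → [1087/14, 3781/28, 720/7]
+L4 (α=1/3) → [2053/21, 2245/14, 1496/21]
= [98, 160, 71]

(3,2) stack=L5,L6; from [0,0,0]:
after L5 α=2/3: [304/3, 350/3, 298/3]
after L6 α=3/4: [1033/12, 1529/12, 583/3]
→ [86, 127, 194]

(0,0) stack=L5,L6,L7; from [0,0,0]:
+L5 (α=2/3) → [76, 112/3, 62]
+L6 (α=3/4) → [383/2, 209/6, 403/2]
+L7 (α=1) → [226, 121, 203]
rounded: [226, 121, 203]

query (2,1) [L5,L6,L7] — begin 0,0,0
+L5 (α=5/6) → [775/6, 415/6, 335/2]
+L6 (α=0) → [775/6, 415/6, 335/2]
+L7 (α=2/3) → [2443/18, 3367/18, 225/2]
= [136, 187, 112]


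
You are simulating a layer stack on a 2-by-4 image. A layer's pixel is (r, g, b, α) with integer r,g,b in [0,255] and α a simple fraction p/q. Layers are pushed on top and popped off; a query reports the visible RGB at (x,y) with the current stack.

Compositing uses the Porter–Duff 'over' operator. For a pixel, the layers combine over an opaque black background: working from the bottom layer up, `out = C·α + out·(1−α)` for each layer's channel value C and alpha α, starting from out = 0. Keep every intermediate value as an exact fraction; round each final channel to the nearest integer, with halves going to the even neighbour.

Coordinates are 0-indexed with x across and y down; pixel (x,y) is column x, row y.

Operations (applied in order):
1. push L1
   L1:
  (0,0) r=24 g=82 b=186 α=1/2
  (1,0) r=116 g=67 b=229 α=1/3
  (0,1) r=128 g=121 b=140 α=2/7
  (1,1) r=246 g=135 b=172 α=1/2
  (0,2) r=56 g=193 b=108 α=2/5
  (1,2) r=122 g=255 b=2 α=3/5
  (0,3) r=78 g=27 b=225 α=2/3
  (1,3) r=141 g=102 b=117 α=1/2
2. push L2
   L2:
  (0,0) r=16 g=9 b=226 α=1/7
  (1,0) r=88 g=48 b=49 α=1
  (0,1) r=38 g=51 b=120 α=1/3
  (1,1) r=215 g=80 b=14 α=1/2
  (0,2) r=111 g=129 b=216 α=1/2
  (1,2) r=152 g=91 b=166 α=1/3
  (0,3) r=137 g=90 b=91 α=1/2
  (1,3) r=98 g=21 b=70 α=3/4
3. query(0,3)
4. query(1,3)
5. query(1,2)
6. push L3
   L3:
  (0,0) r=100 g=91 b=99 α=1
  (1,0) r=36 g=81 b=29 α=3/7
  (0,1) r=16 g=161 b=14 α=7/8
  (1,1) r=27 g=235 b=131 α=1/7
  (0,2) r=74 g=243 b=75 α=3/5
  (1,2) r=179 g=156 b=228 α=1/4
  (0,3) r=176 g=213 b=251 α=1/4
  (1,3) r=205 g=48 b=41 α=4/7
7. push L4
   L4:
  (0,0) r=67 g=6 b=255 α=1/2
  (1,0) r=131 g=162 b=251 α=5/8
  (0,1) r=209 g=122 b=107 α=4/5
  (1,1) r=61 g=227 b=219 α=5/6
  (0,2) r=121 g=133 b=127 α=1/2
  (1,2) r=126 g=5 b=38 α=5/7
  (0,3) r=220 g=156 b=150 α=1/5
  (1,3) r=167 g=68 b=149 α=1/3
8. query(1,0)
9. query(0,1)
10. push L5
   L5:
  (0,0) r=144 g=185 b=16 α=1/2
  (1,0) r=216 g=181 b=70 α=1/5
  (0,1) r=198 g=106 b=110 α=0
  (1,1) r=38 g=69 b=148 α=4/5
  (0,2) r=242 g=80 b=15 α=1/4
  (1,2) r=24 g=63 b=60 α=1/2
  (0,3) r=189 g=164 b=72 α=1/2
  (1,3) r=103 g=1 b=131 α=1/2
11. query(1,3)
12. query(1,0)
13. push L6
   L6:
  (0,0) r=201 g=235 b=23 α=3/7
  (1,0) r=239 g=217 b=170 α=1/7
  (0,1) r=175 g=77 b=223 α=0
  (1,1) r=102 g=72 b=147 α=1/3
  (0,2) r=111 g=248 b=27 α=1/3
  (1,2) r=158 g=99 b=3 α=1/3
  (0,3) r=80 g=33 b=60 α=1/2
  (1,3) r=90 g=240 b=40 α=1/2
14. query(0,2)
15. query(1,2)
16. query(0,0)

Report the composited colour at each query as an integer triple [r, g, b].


(0,3) stack=L1,L2; from [0,0,0]:
L1 α=2/3: [52, 18, 150]
L2 α=1/2: [189/2, 54, 241/2]
rounded: [94, 54, 120]

at x=1,y=3 over L1,L2:
L1 α=1/2: [141/2, 51, 117/2]
L2 α=3/4: [729/8, 57/2, 537/8]
→ [91, 28, 67]

at x=1,y=2 over L1,L2:
after L1 α=3/5: [366/5, 153, 6/5]
after L2 α=1/3: [1492/15, 397/3, 842/15]
→ [99, 132, 56]

at x=1,y=0 over L1,L2,L3,L4:
after L1 α=1/3: [116/3, 67/3, 229/3]
after L2 α=1: [88, 48, 49]
after L3 α=3/7: [460/7, 435/7, 283/7]
after L4 α=5/8: [5965/56, 6975/56, 4817/28]
= [107, 125, 172]

at x=0,y=1 over L1,L2,L3,L4:
L1 α=2/7: [256/7, 242/7, 40]
L2 α=1/3: [778/21, 841/21, 200/3]
L3 α=7/8: [1565/84, 6127/42, 247/12]
L4 α=4/5: [71789/420, 26623/210, 5383/60]
rounded: [171, 127, 90]

(1,3) stack=L1,L2,L3,L4,L5; from [0,0,0]:
after L1 α=1/2: [141/2, 51, 117/2]
after L2 α=3/4: [729/8, 57/2, 537/8]
after L3 α=4/7: [8747/56, 555/14, 2923/56]
after L4 α=1/3: [13423/84, 1031/21, 2365/28]
after L5 α=1/2: [22075/168, 526/21, 6033/56]
rounded: [131, 25, 108]

(1,0) stack=L1,L2,L3,L4,L5; from [0,0,0]:
after L1 α=1/3: [116/3, 67/3, 229/3]
after L2 α=1: [88, 48, 49]
after L3 α=3/7: [460/7, 435/7, 283/7]
after L4 α=5/8: [5965/56, 6975/56, 4817/28]
after L5 α=1/5: [8989/70, 9509/70, 5307/35]
→ [128, 136, 152]

(0,2) stack=L1,L2,L3,L4,L5,L6; from [0,0,0]:
+L1 (α=2/5) → [112/5, 386/5, 216/5]
+L2 (α=1/2) → [667/10, 1031/10, 648/5]
+L3 (α=3/5) → [1777/25, 4676/25, 2421/25]
+L4 (α=1/2) → [2401/25, 8001/50, 2798/25]
+L5 (α=1/4) → [13253/100, 28003/200, 8769/100]
+L6 (α=1/3) → [18803/150, 17601/100, 3373/50]
rounded: [125, 176, 67]

query (1,2) [L1,L2,L3,L4,L5,L6] — begin 0,0,0
after L1 α=3/5: [366/5, 153, 6/5]
after L2 α=1/3: [1492/15, 397/3, 842/15]
after L3 α=1/4: [2387/20, 553/4, 991/10]
after L4 α=5/7: [1241/10, 603/14, 1941/35]
after L5 α=1/2: [1481/20, 1485/28, 4041/70]
after L6 α=1/3: [3061/30, 957/14, 1382/35]
rounded: [102, 68, 39]

query (0,0) [L1,L2,L3,L4,L5,L6] — begin 0,0,0
L1 α=1/2: [12, 41, 93]
L2 α=1/7: [88/7, 255/7, 112]
L3 α=1: [100, 91, 99]
L4 α=1/2: [167/2, 97/2, 177]
L5 α=1/2: [455/4, 467/4, 193/2]
L6 α=3/7: [1058/7, 1172/7, 65]
rounded: [151, 167, 65]


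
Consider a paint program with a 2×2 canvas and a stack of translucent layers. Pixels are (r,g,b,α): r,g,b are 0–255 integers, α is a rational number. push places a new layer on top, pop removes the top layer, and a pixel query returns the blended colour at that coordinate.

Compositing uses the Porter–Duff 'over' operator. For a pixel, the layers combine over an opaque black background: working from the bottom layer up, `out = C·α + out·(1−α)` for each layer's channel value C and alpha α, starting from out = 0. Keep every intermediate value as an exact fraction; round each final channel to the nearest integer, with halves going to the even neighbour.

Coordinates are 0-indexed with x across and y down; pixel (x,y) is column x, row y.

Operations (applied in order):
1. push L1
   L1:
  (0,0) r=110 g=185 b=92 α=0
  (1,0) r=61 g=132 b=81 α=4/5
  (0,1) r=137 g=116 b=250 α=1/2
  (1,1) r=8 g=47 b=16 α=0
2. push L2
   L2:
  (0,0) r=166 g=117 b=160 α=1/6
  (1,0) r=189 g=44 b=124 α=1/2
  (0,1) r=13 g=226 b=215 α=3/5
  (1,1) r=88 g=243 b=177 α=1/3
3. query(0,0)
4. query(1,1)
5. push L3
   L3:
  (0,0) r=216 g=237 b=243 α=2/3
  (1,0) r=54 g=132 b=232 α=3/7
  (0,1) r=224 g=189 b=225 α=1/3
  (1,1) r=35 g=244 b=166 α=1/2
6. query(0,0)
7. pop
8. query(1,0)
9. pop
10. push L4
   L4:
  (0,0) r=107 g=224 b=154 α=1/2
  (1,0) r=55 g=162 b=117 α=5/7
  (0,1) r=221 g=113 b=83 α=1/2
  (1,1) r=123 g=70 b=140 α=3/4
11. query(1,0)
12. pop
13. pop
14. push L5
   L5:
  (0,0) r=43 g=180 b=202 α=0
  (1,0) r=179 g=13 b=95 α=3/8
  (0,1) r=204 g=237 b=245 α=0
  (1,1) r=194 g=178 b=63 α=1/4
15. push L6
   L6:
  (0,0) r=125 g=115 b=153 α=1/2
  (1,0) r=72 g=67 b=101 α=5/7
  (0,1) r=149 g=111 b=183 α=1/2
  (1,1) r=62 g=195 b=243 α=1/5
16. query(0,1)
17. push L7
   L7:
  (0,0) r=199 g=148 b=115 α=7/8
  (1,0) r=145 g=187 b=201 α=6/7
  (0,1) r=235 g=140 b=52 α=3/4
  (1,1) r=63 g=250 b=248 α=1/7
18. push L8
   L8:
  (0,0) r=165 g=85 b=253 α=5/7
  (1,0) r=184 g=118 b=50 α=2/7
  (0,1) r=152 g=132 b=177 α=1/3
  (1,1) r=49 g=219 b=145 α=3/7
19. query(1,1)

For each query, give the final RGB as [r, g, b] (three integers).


at x=0,y=0 over L1,L2:
L1 α=0: [0, 0, 0]
L2 α=1/6: [83/3, 39/2, 80/3]
= [28, 20, 27]

(1,1) stack=L1,L2; from [0,0,0]:
L1 α=0: [0, 0, 0]
L2 α=1/3: [88/3, 81, 59]
rounded: [29, 81, 59]

query (0,0) [L1,L2,L3] — begin 0,0,0
+L1 (α=0) → [0, 0, 0]
+L2 (α=1/6) → [83/3, 39/2, 80/3]
+L3 (α=2/3) → [1379/9, 329/2, 1538/9]
→ [153, 164, 171]

query (1,0) [L1,L2] — begin 0,0,0
after L1 α=4/5: [244/5, 528/5, 324/5]
after L2 α=1/2: [1189/10, 374/5, 472/5]
= [119, 75, 94]

(1,0) stack=L1,L4; from [0,0,0]:
+L1 (α=4/5) → [244/5, 528/5, 324/5]
+L4 (α=5/7) → [1863/35, 5106/35, 3573/35]
→ [53, 146, 102]

at x=0,y=1 over L5,L6:
+L5 (α=0) → [0, 0, 0]
+L6 (α=1/2) → [149/2, 111/2, 183/2]
→ [74, 56, 92]

at x=1,y=1 over L5,L6,L7,L8:
+L5 (α=1/4) → [97/2, 89/2, 63/4]
+L6 (α=1/5) → [256/5, 373/5, 306/5]
+L7 (α=1/7) → [1851/35, 3488/35, 3076/35]
+L8 (α=3/7) → [12549/245, 36947/245, 27529/245]
rounded: [51, 151, 112]


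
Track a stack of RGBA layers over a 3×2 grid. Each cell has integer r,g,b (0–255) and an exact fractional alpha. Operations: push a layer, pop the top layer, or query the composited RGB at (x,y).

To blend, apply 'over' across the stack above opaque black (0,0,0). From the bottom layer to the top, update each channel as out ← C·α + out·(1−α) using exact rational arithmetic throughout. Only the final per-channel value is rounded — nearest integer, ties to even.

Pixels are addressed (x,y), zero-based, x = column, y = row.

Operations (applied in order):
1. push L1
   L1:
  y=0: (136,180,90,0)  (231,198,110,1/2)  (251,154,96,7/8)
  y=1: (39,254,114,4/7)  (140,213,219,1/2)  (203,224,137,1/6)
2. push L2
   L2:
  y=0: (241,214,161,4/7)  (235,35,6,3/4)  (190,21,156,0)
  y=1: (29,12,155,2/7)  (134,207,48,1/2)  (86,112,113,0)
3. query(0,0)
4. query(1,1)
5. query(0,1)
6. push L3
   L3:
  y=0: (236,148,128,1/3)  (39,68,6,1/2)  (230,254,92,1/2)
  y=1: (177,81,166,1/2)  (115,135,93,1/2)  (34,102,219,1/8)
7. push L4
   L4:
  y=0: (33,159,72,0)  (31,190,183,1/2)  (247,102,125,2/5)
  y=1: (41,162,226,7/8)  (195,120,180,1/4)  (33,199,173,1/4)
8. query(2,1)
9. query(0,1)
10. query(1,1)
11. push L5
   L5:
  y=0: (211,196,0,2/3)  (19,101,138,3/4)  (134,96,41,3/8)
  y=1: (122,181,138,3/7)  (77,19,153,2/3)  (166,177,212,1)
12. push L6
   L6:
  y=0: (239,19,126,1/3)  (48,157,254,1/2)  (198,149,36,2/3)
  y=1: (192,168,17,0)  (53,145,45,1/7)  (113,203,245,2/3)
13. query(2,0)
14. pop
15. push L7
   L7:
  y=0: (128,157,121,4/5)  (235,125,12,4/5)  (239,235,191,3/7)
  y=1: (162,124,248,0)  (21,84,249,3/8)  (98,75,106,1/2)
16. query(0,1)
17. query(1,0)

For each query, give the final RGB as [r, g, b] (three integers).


at x=0,y=0 over L1,L2:
+L1 (α=0) → [0, 0, 0]
+L2 (α=4/7) → [964/7, 856/7, 92]
→ [138, 122, 92]

at x=1,y=1 over L1,L2:
+L1 (α=1/2) → [70, 213/2, 219/2]
+L2 (α=1/2) → [102, 627/4, 315/4]
= [102, 157, 79]

at x=0,y=1 over L1,L2:
L1 α=4/7: [156/7, 1016/7, 456/7]
L2 α=2/7: [1186/49, 5248/49, 4450/49]
= [24, 107, 91]

at x=2,y=1 over L1,L2,L3,L4:
L1 α=1/6: [203/6, 112/3, 137/6]
L2 α=0: [203/6, 112/3, 137/6]
L3 α=1/8: [1625/48, 545/12, 2273/48]
L4 α=1/4: [2153/64, 1341/16, 5041/64]
= [34, 84, 79]

query (0,1) [L1,L2,L3,L4] — begin 0,0,0
L1 α=4/7: [156/7, 1016/7, 456/7]
L2 α=2/7: [1186/49, 5248/49, 4450/49]
L3 α=1/2: [9859/98, 9217/98, 6292/49]
L4 α=7/8: [37985/784, 120349/784, 41905/196]
→ [48, 154, 214]

(1,1) stack=L1,L2,L3,L4; from [0,0,0]:
L1 α=1/2: [70, 213/2, 219/2]
L2 α=1/2: [102, 627/4, 315/4]
L3 α=1/2: [217/2, 1167/8, 687/8]
L4 α=1/4: [1041/8, 4461/32, 3501/32]
→ [130, 139, 109]

at x=2,y=0 over L1,L2,L3,L4,L5,L6:
+L1 (α=7/8) → [1757/8, 539/4, 84]
+L2 (α=0) → [1757/8, 539/4, 84]
+L3 (α=1/2) → [3597/16, 1555/8, 88]
+L4 (α=2/5) → [3739/16, 6297/40, 514/5]
+L5 (α=3/8) → [25127/128, 8601/64, 637/8]
+L6 (α=2/3) → [75815/384, 27673/192, 1213/24]
→ [197, 144, 51]

query (0,1) [L1,L2,L3,L4,L5,L7] — begin 0,0,0
L1 α=4/7: [156/7, 1016/7, 456/7]
L2 α=2/7: [1186/49, 5248/49, 4450/49]
L3 α=1/2: [9859/98, 9217/98, 6292/49]
L4 α=7/8: [37985/784, 120349/784, 41905/196]
L5 α=3/7: [109721/1372, 226777/1372, 62191/343]
L7 α=0: [109721/1372, 226777/1372, 62191/343]
rounded: [80, 165, 181]

at x=1,y=0 over L1,L2,L3,L4,L5,L7:
L1 α=1/2: [231/2, 99, 55]
L2 α=3/4: [1641/8, 51, 73/4]
L3 α=1/2: [1953/16, 119/2, 97/8]
L4 α=1/2: [2449/32, 499/4, 1561/16]
L5 α=3/4: [4273/128, 1711/16, 8185/64]
L7 α=4/5: [124593/640, 9711/80, 11257/320]
→ [195, 121, 35]


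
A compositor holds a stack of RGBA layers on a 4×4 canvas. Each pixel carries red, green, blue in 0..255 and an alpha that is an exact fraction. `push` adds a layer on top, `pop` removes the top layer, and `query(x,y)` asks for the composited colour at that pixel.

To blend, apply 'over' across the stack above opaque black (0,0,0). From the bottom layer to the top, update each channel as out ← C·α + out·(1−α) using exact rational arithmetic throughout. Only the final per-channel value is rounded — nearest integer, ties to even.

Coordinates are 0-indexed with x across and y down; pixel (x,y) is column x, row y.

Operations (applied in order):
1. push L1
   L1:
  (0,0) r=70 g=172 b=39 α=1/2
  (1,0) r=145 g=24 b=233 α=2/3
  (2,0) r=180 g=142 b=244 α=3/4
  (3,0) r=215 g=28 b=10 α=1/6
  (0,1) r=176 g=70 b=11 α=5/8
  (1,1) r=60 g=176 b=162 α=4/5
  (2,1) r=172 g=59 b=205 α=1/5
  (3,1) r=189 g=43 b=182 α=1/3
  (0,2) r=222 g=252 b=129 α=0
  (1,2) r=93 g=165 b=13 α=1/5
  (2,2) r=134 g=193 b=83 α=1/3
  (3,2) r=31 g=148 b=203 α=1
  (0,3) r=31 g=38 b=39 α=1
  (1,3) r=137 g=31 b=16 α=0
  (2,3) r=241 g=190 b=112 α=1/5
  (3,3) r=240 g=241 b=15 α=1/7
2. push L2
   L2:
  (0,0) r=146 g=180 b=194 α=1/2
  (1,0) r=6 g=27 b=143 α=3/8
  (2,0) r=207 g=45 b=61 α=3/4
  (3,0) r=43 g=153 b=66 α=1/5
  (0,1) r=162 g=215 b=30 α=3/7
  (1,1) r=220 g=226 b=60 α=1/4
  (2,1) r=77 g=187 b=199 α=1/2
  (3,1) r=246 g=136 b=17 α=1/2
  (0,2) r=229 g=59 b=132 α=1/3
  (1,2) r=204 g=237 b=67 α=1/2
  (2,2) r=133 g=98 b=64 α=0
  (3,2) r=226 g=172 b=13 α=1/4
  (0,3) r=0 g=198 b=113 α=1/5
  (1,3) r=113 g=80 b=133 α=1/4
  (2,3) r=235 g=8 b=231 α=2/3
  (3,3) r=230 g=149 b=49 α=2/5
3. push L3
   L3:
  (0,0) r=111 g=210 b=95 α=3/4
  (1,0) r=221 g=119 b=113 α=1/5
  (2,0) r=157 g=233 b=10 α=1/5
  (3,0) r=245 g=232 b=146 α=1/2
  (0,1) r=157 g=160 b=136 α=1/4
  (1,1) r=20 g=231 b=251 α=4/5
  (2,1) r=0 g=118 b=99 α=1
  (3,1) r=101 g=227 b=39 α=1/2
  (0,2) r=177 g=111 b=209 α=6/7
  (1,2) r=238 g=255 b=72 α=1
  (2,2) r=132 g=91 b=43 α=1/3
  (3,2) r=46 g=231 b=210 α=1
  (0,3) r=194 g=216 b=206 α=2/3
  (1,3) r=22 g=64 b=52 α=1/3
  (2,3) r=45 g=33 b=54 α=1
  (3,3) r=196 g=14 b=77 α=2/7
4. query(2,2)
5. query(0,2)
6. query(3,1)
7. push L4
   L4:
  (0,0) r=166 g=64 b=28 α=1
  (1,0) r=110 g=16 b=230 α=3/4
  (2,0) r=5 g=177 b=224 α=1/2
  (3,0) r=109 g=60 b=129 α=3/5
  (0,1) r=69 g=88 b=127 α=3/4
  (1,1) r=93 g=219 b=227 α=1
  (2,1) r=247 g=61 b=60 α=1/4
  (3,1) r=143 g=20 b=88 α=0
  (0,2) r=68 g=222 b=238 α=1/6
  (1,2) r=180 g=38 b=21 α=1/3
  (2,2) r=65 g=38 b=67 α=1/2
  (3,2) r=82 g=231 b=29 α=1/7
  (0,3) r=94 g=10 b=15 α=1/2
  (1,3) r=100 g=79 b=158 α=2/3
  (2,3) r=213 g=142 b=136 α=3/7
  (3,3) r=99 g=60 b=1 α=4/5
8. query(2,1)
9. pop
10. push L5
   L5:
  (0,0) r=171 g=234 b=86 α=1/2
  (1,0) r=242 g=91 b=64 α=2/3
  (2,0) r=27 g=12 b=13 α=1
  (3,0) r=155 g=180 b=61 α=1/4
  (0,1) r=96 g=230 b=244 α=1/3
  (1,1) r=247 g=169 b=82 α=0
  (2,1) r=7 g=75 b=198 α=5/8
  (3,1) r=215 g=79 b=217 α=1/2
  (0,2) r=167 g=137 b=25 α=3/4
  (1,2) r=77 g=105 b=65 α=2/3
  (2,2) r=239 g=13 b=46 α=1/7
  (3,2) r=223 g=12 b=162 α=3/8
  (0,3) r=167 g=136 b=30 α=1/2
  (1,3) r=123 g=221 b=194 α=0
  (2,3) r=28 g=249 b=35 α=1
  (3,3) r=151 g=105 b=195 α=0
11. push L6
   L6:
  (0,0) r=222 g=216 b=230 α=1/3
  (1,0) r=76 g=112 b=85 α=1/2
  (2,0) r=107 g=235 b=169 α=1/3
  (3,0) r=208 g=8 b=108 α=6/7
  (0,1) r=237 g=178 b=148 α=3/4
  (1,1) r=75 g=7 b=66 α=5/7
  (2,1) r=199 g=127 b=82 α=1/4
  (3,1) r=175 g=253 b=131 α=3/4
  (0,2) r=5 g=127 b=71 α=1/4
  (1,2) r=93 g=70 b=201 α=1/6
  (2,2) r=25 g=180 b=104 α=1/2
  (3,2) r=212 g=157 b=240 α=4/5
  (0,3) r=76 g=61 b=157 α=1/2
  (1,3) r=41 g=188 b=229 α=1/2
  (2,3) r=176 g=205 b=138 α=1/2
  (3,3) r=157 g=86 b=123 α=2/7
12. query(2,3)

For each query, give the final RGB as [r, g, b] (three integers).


query (2,2) [L1,L2,L3] — begin 0,0,0
+L1 (α=1/3) → [134/3, 193/3, 83/3]
+L2 (α=0) → [134/3, 193/3, 83/3]
+L3 (α=1/3) → [664/9, 659/9, 295/9]
= [74, 73, 33]

at x=0,y=2 over L1,L2,L3:
+L1 (α=0) → [0, 0, 0]
+L2 (α=1/3) → [229/3, 59/3, 44]
+L3 (α=6/7) → [3415/21, 2057/21, 1298/7]
→ [163, 98, 185]

at x=3,y=1 over L1,L2,L3:
L1 α=1/3: [63, 43/3, 182/3]
L2 α=1/2: [309/2, 451/6, 233/6]
L3 α=1/2: [511/4, 1813/12, 467/12]
rounded: [128, 151, 39]

query (2,1) [L1,L2,L3,L4] — begin 0,0,0
L1 α=1/5: [172/5, 59/5, 41]
L2 α=1/2: [557/10, 497/5, 120]
L3 α=1: [0, 118, 99]
L4 α=1/4: [247/4, 415/4, 357/4]
→ [62, 104, 89]

query (2,3) [L1,L2,L3,L5,L6] — begin 0,0,0
after L1 α=1/5: [241/5, 38, 112/5]
after L2 α=2/3: [2591/15, 18, 2422/15]
after L3 α=1: [45, 33, 54]
after L5 α=1: [28, 249, 35]
after L6 α=1/2: [102, 227, 173/2]
→ [102, 227, 86]


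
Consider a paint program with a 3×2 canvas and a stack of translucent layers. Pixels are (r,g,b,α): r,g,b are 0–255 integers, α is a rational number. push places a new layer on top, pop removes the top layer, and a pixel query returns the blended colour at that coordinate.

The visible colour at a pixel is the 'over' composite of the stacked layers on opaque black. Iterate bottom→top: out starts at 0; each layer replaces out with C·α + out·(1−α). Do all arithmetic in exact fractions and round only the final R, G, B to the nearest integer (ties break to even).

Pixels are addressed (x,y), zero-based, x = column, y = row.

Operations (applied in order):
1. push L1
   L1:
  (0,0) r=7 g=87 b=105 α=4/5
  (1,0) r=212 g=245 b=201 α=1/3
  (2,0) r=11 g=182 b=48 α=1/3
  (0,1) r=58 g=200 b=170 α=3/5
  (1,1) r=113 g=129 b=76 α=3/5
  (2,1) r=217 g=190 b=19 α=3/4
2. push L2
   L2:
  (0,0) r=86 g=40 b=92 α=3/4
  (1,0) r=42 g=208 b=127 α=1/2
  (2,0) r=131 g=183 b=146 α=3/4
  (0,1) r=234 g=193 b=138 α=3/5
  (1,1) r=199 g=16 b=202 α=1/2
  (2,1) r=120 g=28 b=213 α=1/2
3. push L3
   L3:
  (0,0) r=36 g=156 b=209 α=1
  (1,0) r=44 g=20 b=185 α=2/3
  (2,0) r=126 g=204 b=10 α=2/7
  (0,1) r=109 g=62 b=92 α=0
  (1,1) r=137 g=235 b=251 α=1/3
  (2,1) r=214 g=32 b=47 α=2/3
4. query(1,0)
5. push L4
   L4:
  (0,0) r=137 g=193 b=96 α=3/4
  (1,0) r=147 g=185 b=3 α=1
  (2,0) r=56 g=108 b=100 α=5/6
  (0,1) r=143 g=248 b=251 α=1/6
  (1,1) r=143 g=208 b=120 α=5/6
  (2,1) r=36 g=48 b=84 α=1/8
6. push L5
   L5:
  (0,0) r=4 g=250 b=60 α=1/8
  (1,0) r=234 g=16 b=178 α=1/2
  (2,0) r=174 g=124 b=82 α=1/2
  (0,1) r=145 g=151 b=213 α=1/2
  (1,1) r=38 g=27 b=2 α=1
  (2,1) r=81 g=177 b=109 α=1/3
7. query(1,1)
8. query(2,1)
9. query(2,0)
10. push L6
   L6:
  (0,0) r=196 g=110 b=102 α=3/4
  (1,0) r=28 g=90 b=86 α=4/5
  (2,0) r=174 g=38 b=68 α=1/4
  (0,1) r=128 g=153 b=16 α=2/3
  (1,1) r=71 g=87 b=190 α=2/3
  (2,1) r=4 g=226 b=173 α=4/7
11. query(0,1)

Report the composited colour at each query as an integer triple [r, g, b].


(1,0) stack=L1,L2,L3; from [0,0,0]:
after L1 α=1/3: [212/3, 245/3, 67]
after L2 α=1/2: [169/3, 869/6, 97]
after L3 α=2/3: [433/9, 1109/18, 467/3]
rounded: [48, 62, 156]

query (1,1) [L1,L2,L3,L4,L5] — begin 0,0,0
+L1 (α=3/5) → [339/5, 387/5, 228/5]
+L2 (α=1/2) → [667/5, 467/10, 619/5]
+L3 (α=1/3) → [673/5, 1642/15, 831/5]
+L4 (α=5/6) → [708/5, 8621/45, 1277/10]
+L5 (α=1) → [38, 27, 2]
rounded: [38, 27, 2]

(2,1) stack=L1,L2,L3,L4,L5; from [0,0,0]:
L1 α=3/4: [651/4, 285/2, 57/4]
L2 α=1/2: [1131/8, 341/4, 909/8]
L3 α=2/3: [4555/24, 199/4, 1661/24]
L4 α=1/8: [32749/192, 1585/32, 13643/192]
L5 α=1/3: [40525/288, 4417/48, 24107/288]
= [141, 92, 84]

at x=2,y=0 over L1,L2,L3,L4,L5:
+L1 (α=1/3) → [11/3, 182/3, 16]
+L2 (α=3/4) → [595/6, 1829/12, 227/2]
+L3 (α=2/7) → [641/6, 14041/84, 1175/14]
+L4 (α=5/6) → [2321/36, 59401/504, 2725/28]
+L5 (α=1/2) → [8585/72, 121897/1008, 5021/56]
= [119, 121, 90]

at x=0,y=1 over L1,L2,L3,L4,L5,L6:
after L1 α=3/5: [174/5, 120, 102]
after L2 α=3/5: [3858/25, 819/5, 618/5]
after L3 α=0: [3858/25, 819/5, 618/5]
after L4 α=1/6: [4573/30, 1067/6, 869/6]
after L5 α=1/2: [8923/60, 1973/12, 2147/12]
after L6 α=2/3: [24283/180, 5645/36, 2531/36]
rounded: [135, 157, 70]
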